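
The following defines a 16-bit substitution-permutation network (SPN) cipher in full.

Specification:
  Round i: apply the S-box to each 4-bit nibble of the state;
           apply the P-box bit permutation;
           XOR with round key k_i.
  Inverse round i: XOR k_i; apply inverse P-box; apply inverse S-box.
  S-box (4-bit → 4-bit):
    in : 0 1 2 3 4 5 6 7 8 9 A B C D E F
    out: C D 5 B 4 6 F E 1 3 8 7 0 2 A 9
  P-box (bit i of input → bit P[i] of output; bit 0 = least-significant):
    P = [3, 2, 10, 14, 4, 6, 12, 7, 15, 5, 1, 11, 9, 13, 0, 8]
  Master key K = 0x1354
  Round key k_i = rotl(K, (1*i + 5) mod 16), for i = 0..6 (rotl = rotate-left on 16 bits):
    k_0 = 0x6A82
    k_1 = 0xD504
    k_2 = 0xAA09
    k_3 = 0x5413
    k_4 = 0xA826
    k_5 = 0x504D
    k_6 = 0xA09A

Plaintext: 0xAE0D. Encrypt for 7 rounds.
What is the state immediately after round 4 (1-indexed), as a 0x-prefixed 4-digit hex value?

s_0 = plaintext = 0xAE0D
s_1 = Round(s_0, k_0) = 0x7326
s_2 = Round(s_1, k_1) = 0x2839
s_3 = Round(s_2, k_2) = 0x28D4
s_4 = Round(s_3, k_3) = 0xD252
s_5 = Round(s_4, k_4) = 0x1C6C
s_6 = Round(s_5, k_5) = 0x439C
s_7 = Round(s_6, k_6) = 0x28EB

0xD252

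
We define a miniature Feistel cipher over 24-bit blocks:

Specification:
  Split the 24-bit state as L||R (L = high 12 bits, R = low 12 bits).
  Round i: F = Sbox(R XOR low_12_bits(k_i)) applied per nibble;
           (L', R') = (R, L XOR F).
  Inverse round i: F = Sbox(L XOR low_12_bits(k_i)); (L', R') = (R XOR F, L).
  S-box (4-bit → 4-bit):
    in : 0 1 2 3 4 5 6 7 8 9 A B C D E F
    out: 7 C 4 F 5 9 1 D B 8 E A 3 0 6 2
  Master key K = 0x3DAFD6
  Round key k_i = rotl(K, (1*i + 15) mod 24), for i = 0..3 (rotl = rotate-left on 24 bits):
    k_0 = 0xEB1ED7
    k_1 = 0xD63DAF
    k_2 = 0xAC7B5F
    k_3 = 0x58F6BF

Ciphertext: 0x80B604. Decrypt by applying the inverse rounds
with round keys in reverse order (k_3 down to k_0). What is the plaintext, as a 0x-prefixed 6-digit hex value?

0x119215

s_0 = ciphertext = 0x80B604
s_1 = InvRound(s_0, k_3) = 0x0A180B
s_2 = InvRound(s_1, k_2) = 0x22D0A1
s_3 = InvRound(s_2, k_1) = 0x21522D
s_4 = InvRound(s_3, k_0) = 0x119215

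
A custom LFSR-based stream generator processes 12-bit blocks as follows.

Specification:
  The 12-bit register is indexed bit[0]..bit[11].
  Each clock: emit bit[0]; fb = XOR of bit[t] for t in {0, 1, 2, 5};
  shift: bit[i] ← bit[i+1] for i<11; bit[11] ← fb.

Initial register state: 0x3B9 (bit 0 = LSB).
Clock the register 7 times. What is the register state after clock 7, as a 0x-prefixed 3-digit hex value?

reg_0 = 0x3B9
clock 1: out=1, reg = 0x1DC
clock 2: out=0, reg = 0x8EE
clock 3: out=0, reg = 0xC77
clock 4: out=1, reg = 0x63B
clock 5: out=1, reg = 0xB1D
clock 6: out=1, reg = 0x58E
clock 7: out=0, reg = 0x2C7

0x2C7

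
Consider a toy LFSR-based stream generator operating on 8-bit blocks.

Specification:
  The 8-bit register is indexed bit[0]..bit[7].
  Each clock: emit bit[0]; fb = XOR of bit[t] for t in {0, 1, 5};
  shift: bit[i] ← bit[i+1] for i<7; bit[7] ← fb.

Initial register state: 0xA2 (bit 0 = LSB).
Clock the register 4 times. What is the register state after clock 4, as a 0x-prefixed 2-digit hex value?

reg_0 = 0xA2
clock 1: out=0, reg = 0x51
clock 2: out=1, reg = 0xA8
clock 3: out=0, reg = 0xD4
clock 4: out=0, reg = 0x6A

0x6A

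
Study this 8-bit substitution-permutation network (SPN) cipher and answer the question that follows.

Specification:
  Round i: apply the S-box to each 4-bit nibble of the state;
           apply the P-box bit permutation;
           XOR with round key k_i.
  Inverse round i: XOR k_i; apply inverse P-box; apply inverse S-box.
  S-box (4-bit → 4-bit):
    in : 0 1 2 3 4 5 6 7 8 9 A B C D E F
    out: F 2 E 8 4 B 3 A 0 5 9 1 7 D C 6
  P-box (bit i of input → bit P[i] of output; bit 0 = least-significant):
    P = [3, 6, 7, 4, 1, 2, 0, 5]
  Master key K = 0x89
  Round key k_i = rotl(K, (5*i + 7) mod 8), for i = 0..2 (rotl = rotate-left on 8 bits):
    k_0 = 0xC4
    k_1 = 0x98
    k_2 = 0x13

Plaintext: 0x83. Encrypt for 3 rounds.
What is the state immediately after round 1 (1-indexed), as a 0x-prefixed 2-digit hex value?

0xD4

s_0 = plaintext = 0x83
s_1 = Round(s_0, k_0) = 0xD4
s_2 = Round(s_1, k_1) = 0x3B
s_3 = Round(s_2, k_2) = 0x3B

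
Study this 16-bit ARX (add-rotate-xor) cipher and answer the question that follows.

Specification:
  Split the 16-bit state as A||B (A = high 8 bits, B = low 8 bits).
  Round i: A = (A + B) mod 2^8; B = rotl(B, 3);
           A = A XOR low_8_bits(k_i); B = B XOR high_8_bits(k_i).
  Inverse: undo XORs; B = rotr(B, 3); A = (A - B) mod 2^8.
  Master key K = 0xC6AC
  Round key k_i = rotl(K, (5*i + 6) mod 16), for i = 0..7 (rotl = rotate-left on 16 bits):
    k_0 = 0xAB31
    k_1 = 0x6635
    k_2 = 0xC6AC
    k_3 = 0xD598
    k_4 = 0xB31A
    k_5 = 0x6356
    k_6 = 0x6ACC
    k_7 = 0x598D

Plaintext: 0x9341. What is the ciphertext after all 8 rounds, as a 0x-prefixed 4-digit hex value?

0xB026

s_0 = plaintext = 0x9341
s_1 = Round(s_0, k_0) = 0xE5A1
s_2 = Round(s_1, k_1) = 0xB36B
s_3 = Round(s_2, k_2) = 0xB29D
s_4 = Round(s_3, k_3) = 0xD739
s_5 = Round(s_4, k_4) = 0x0A7A
s_6 = Round(s_5, k_5) = 0xD2B0
s_7 = Round(s_6, k_6) = 0x4EEF
s_8 = Round(s_7, k_7) = 0xB026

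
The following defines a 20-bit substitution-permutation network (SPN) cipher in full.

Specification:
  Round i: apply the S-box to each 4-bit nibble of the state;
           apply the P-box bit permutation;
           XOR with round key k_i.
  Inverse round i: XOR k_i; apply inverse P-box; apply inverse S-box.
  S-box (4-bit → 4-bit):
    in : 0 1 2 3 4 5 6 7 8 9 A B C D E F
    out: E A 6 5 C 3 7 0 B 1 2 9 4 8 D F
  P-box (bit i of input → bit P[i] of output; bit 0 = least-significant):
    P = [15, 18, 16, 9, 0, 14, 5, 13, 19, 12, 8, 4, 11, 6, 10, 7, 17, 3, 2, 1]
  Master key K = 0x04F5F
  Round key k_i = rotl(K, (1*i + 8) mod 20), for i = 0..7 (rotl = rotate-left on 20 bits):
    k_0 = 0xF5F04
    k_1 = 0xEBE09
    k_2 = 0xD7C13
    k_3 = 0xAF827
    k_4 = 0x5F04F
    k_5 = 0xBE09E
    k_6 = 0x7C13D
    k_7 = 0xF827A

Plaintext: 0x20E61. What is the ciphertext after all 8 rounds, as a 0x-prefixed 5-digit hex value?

0xE5D3A

s_0 = plaintext = 0x20E61
s_1 = Round(s_0, k_0) = 0x318F9
s_2 = Round(s_1, k_1) = 0x44EFC
s_3 = Round(s_2, k_2) = 0x419A4
s_4 = Round(s_3, k_3) = 0x3BAE1
s_5 = Round(s_4, k_4) = 0x3CAEA
s_6 = Round(s_5, k_5) = 0xDD4BB
s_7 = Round(s_6, k_6) = 0x762AE
s_8 = Round(s_7, k_7) = 0xE5D3A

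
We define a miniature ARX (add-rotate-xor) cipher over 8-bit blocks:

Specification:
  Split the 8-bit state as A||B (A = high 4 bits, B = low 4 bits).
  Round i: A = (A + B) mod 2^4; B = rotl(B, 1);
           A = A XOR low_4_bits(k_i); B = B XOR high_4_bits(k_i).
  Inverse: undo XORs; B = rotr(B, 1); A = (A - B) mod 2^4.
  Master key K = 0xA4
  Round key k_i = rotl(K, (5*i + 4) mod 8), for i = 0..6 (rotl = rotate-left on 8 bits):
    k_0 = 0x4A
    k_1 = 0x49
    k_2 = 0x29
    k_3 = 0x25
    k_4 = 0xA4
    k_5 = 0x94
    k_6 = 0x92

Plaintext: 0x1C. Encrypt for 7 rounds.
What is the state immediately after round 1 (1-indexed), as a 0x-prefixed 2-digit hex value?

0x7D

s_0 = plaintext = 0x1C
s_1 = Round(s_0, k_0) = 0x7D
s_2 = Round(s_1, k_1) = 0xDF
s_3 = Round(s_2, k_2) = 0x5D
s_4 = Round(s_3, k_3) = 0x79
s_5 = Round(s_4, k_4) = 0x49
s_6 = Round(s_5, k_5) = 0x9A
s_7 = Round(s_6, k_6) = 0x1C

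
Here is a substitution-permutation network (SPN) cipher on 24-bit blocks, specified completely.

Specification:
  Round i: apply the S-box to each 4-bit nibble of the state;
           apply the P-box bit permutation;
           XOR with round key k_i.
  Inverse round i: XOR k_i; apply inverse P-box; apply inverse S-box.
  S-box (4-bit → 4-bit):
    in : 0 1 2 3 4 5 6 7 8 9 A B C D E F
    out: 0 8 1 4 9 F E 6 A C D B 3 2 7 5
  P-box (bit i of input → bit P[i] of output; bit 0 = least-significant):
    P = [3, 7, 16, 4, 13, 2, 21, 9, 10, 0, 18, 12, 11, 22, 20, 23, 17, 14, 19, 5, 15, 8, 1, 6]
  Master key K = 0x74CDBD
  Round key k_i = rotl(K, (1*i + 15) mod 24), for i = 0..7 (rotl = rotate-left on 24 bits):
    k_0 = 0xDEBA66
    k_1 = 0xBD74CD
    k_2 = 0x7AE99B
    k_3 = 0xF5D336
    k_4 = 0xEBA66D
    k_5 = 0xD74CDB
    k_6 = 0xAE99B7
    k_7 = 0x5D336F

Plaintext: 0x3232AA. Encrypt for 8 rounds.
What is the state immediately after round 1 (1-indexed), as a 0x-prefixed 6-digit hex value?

0xED9C7C

s_0 = plaintext = 0x3232AA
s_1 = Round(s_0, k_0) = 0xED9C7C
s_2 = Round(s_1, k_1) = 0x0DB142
s_3 = Round(s_2, k_2) = 0xBA9393
s_4 = Round(s_3, k_3) = 0x4A5056
s_5 = Round(s_4, k_4) = 0x100C99
s_6 = Round(s_5, k_5) = 0xF64A8A
s_7 = Round(s_6, k_6) = 0x234789
s_8 = Round(s_7, k_7) = 0xD0B97A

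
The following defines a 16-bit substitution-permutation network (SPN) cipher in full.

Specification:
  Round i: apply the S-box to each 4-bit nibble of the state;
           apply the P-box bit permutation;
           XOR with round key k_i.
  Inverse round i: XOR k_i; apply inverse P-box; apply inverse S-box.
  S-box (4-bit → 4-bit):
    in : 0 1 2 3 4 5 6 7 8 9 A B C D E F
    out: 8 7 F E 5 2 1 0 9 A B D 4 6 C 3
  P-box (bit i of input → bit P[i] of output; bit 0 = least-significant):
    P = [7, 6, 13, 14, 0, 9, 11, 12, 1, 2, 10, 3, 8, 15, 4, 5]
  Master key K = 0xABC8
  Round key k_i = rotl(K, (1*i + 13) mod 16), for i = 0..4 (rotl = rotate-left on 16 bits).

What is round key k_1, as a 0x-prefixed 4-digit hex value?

0x2AF2

K = 0xABC8
k_0 = rotl(K, (1*0+13) mod 16) = rotl(K, 13) = 0x1579
k_1 = rotl(K, (1*1+13) mod 16) = rotl(K, 14) = 0x2AF2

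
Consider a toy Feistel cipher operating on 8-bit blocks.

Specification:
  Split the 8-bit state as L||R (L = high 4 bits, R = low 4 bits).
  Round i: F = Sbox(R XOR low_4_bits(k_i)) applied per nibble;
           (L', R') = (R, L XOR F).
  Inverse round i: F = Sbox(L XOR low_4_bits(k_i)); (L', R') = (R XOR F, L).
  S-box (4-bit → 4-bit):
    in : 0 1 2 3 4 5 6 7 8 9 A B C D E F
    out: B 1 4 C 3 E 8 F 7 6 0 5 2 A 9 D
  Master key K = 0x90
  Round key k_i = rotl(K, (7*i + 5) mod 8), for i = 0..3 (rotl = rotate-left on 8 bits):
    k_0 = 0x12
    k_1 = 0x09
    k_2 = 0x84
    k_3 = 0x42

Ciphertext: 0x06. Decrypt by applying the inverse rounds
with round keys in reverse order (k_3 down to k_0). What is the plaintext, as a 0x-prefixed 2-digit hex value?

s_0 = ciphertext = 0x06
s_1 = InvRound(s_0, k_3) = 0x20
s_2 = InvRound(s_1, k_2) = 0x82
s_3 = InvRound(s_2, k_1) = 0x38
s_4 = InvRound(s_3, k_0) = 0x93

0x93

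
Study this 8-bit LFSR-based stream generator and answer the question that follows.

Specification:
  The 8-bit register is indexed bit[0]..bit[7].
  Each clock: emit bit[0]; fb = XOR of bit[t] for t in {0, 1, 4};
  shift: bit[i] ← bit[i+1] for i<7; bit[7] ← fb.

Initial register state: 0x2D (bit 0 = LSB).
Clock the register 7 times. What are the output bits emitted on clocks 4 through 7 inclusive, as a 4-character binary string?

reg_0 = 0x2D
clock 1: out=1, reg = 0x96
clock 2: out=0, reg = 0x4B
clock 3: out=1, reg = 0x25
clock 4: out=1, reg = 0x92
clock 5: out=0, reg = 0x49
clock 6: out=1, reg = 0xA4
clock 7: out=0, reg = 0x52

1010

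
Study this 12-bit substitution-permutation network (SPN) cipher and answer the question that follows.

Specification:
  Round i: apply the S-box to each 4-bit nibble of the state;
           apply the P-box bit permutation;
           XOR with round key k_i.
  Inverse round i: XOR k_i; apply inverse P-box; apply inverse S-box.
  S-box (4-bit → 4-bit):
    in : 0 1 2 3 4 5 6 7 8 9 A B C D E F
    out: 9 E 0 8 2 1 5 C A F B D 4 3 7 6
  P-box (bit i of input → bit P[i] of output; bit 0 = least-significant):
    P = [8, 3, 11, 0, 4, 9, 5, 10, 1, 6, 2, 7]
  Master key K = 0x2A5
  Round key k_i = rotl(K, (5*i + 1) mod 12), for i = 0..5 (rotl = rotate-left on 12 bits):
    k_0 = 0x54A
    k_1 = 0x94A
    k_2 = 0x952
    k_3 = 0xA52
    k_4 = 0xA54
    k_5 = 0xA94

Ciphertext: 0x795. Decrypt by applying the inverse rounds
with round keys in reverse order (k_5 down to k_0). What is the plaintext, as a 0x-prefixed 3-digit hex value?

0x480

s_0 = ciphertext = 0x795
s_1 = InvRound(s_0, k_5) = 0x23B
s_2 = InvRound(s_1, k_4) = 0xEC1
s_3 = InvRound(s_2, k_3) = 0x003
s_4 = InvRound(s_3, k_2) = 0x45B
s_5 = InvRound(s_4, k_1) = 0x20B
s_6 = InvRound(s_5, k_0) = 0x480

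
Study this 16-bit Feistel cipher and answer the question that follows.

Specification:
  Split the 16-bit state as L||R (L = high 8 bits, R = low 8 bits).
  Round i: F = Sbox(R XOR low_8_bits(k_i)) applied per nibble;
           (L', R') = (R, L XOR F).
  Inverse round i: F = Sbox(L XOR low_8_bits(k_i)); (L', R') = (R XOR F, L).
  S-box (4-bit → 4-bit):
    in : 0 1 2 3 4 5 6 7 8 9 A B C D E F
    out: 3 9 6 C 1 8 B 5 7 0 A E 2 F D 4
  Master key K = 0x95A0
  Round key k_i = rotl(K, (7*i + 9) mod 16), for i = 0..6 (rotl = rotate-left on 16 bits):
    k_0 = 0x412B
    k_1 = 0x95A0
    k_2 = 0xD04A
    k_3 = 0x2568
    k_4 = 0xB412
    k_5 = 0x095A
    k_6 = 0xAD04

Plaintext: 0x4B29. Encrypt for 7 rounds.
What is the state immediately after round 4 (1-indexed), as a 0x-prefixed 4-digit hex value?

s_0 = plaintext = 0x4B29
s_1 = Round(s_0, k_0) = 0x297D
s_2 = Round(s_1, k_1) = 0x7DD6
s_3 = Round(s_2, k_2) = 0xD67F
s_4 = Round(s_3, k_3) = 0x7F43
s_5 = Round(s_4, k_4) = 0x43F6
s_6 = Round(s_5, k_5) = 0xF6E1
s_7 = Round(s_6, k_6) = 0xE12E

0x7F43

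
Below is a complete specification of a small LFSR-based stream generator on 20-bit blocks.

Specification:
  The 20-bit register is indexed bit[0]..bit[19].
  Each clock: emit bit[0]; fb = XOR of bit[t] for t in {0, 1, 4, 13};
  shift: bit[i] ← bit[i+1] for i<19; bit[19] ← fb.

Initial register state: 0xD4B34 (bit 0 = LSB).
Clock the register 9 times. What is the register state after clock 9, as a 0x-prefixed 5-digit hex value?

reg_0 = 0xD4B34
clock 1: out=0, reg = 0xEA59A
clock 2: out=0, reg = 0xF52CD
clock 3: out=1, reg = 0xFA966
clock 4: out=0, reg = 0x7D4B3
clock 5: out=1, reg = 0xBEA59
clock 6: out=1, reg = 0xDF52C
clock 7: out=0, reg = 0xEFA96
clock 8: out=0, reg = 0xF7D4B
clock 9: out=1, reg = 0xFBEA5

0xFBEA5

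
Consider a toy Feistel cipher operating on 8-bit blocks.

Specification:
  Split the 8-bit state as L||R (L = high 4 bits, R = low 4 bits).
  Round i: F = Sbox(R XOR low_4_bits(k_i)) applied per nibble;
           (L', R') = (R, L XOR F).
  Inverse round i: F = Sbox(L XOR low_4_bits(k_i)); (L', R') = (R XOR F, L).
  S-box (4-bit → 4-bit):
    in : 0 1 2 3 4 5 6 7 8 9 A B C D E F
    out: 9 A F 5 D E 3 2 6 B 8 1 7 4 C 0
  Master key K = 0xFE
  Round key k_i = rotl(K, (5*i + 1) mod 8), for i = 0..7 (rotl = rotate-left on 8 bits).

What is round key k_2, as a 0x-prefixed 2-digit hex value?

K = 0xFE
k_0 = rotl(K, (5*0+1) mod 8) = rotl(K, 1) = 0xFD
k_1 = rotl(K, (5*1+1) mod 8) = rotl(K, 6) = 0xBF
k_2 = rotl(K, (5*2+1) mod 8) = rotl(K, 3) = 0xF7

0xF7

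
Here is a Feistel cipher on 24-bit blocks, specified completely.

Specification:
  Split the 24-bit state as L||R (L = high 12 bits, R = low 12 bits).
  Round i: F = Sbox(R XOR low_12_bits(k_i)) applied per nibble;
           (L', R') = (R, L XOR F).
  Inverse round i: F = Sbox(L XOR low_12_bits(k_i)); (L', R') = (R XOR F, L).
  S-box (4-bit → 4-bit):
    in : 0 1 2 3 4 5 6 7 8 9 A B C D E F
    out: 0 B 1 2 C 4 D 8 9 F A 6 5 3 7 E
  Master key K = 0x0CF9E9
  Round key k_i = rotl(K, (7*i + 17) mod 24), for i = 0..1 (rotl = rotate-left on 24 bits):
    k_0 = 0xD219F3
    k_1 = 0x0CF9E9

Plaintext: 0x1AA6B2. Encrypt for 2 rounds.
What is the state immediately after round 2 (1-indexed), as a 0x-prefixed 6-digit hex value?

0xF61B2B

s_0 = plaintext = 0x1AA6B2
s_1 = Round(s_0, k_0) = 0x6B2F61
s_2 = Round(s_1, k_1) = 0xF61B2B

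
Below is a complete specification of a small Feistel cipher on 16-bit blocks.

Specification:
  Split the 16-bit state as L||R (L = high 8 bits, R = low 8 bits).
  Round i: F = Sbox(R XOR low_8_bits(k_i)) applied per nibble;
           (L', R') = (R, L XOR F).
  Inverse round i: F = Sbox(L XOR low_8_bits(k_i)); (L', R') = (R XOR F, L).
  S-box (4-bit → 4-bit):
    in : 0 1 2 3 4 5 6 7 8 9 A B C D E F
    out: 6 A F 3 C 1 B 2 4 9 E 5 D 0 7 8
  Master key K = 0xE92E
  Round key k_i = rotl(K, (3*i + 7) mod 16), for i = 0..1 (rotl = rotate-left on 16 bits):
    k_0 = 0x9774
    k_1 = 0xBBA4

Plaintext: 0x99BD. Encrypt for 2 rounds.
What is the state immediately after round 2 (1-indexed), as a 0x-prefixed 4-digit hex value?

s_0 = plaintext = 0x99BD
s_1 = Round(s_0, k_0) = 0xBD40
s_2 = Round(s_1, k_1) = 0x40C1

0x40C1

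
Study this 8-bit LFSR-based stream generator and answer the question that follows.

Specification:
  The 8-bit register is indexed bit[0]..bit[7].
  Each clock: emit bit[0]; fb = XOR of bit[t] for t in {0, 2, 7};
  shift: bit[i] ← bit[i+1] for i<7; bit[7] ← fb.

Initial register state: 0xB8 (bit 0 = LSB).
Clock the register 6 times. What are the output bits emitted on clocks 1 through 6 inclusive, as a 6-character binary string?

000111

reg_0 = 0xB8
clock 1: out=0, reg = 0xDC
clock 2: out=0, reg = 0x6E
clock 3: out=0, reg = 0xB7
clock 4: out=1, reg = 0xDB
clock 5: out=1, reg = 0x6D
clock 6: out=1, reg = 0x36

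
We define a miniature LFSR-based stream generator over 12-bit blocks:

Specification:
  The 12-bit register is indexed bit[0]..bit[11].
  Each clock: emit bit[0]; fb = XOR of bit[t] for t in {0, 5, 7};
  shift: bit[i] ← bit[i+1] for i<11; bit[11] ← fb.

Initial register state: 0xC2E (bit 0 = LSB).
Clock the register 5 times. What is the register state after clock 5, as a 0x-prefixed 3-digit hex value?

reg_0 = 0xC2E
clock 1: out=0, reg = 0xE17
clock 2: out=1, reg = 0xF0B
clock 3: out=1, reg = 0xF85
clock 4: out=1, reg = 0x7C2
clock 5: out=0, reg = 0xBE1

0xBE1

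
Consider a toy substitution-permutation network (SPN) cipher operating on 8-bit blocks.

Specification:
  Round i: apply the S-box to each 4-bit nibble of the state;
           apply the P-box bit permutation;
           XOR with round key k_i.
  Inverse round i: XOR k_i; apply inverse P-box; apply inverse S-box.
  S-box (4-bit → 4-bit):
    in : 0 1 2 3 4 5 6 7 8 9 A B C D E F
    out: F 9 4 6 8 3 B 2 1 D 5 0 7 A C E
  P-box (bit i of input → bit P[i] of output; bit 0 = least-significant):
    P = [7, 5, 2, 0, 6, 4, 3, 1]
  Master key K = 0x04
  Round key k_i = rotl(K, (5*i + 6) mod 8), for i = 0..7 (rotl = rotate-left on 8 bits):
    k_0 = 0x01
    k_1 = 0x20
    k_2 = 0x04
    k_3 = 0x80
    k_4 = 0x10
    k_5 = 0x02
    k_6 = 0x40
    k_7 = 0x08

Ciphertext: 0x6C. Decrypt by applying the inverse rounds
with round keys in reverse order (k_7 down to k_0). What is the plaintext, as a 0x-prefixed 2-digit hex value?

0x53

s_0 = ciphertext = 0x6C
s_1 = InvRound(s_0, k_7) = 0x83
s_2 = InvRound(s_1, k_6) = 0x11
s_3 = InvRound(s_2, k_5) = 0xD4
s_4 = InvRound(s_3, k_4) = 0x8A
s_5 = InvRound(s_4, k_3) = 0xEB
s_6 = InvRound(s_5, k_2) = 0x90
s_7 = InvRound(s_6, k_1) = 0x75
s_8 = InvRound(s_7, k_0) = 0x53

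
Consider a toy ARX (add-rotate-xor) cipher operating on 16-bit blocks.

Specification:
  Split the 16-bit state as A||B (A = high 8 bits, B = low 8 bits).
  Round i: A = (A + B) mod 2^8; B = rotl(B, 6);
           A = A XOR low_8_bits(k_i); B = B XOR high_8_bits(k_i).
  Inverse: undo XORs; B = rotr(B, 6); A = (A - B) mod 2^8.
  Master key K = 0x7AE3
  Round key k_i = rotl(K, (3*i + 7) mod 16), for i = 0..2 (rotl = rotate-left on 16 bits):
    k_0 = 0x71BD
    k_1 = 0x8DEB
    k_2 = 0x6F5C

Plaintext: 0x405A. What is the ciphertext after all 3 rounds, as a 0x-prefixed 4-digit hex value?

s_0 = plaintext = 0x405A
s_1 = Round(s_0, k_0) = 0x27E7
s_2 = Round(s_1, k_1) = 0xE574
s_3 = Round(s_2, k_2) = 0x0572

0x0572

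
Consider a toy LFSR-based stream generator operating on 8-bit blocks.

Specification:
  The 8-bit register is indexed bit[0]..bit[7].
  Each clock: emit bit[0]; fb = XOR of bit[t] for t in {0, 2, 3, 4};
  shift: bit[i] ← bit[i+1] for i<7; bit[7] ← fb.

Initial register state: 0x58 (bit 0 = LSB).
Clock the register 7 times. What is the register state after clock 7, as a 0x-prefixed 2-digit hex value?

0x80

reg_0 = 0x58
clock 1: out=0, reg = 0x2C
clock 2: out=0, reg = 0x16
clock 3: out=0, reg = 0x0B
clock 4: out=1, reg = 0x05
clock 5: out=1, reg = 0x02
clock 6: out=0, reg = 0x01
clock 7: out=1, reg = 0x80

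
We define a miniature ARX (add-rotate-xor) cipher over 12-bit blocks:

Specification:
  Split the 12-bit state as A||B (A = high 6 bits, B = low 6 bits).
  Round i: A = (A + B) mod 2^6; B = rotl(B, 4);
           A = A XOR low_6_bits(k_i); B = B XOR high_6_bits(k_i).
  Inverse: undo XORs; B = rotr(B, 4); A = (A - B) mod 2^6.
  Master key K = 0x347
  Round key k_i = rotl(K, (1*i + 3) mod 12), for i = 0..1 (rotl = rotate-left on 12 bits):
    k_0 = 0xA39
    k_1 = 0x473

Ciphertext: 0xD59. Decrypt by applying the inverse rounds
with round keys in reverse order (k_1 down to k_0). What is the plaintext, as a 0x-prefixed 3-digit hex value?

s_0 = ciphertext = 0xD59
s_1 = InvRound(s_0, k_1) = 0x9A0
s_2 = InvRound(s_1, k_0) = 0xFE0

0xFE0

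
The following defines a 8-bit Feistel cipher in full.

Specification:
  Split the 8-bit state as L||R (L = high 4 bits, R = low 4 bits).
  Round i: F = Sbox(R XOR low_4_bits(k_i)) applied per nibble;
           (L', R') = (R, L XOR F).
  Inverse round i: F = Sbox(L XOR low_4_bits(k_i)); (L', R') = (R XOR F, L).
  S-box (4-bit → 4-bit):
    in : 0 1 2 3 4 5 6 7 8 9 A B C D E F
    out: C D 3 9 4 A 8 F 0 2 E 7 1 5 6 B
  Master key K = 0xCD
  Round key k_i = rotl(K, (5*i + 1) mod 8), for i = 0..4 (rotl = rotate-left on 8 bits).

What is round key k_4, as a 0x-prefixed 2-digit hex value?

0xB9

K = 0xCD
k_0 = rotl(K, (5*0+1) mod 8) = rotl(K, 1) = 0x9B
k_1 = rotl(K, (5*1+1) mod 8) = rotl(K, 6) = 0x73
k_2 = rotl(K, (5*2+1) mod 8) = rotl(K, 3) = 0x6E
k_3 = rotl(K, (5*3+1) mod 8) = rotl(K, 0) = 0xCD
k_4 = rotl(K, (5*4+1) mod 8) = rotl(K, 5) = 0xB9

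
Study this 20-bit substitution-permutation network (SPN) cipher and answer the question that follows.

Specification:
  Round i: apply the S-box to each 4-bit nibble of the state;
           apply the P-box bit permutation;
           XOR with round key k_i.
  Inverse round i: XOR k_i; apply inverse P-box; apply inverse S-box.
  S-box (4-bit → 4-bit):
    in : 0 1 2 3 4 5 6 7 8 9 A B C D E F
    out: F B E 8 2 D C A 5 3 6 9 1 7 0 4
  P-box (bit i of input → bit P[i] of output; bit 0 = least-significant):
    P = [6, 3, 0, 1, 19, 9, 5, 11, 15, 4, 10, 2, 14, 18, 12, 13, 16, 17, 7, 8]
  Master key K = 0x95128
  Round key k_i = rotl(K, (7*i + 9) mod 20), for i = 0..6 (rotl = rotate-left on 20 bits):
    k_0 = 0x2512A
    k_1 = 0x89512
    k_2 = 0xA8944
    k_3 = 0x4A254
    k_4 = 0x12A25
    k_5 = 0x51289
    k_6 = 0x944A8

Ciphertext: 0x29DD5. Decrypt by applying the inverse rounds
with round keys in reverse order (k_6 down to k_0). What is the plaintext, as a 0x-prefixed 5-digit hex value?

s_0 = ciphertext = 0x29DD5
s_1 = InvRound(s_0, k_6) = 0x1815D
s_2 = InvRound(s_1, k_5) = 0x6A14C
s_3 = InvRound(s_2, k_4) = 0x14C2D
s_4 = InvRound(s_3, k_3) = 0xC1D2D
s_5 = InvRound(s_4, k_2) = 0x4A8FD
s_6 = InvRound(s_5, k_1) = 0x62650
s_7 = InvRound(s_6, k_0) = 0x30AA1

0x30AA1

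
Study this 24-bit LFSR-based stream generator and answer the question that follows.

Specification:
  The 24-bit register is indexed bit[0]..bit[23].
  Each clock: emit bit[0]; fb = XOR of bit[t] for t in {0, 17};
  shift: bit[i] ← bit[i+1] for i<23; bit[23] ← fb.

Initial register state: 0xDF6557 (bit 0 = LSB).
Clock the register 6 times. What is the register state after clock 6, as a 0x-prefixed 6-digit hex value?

0xE37D95

reg_0 = 0xDF6557
clock 1: out=1, reg = 0x6FB2AB
clock 2: out=1, reg = 0x37D955
clock 3: out=1, reg = 0x1BECAA
clock 4: out=0, reg = 0x8DF655
clock 5: out=1, reg = 0xC6FB2A
clock 6: out=0, reg = 0xE37D95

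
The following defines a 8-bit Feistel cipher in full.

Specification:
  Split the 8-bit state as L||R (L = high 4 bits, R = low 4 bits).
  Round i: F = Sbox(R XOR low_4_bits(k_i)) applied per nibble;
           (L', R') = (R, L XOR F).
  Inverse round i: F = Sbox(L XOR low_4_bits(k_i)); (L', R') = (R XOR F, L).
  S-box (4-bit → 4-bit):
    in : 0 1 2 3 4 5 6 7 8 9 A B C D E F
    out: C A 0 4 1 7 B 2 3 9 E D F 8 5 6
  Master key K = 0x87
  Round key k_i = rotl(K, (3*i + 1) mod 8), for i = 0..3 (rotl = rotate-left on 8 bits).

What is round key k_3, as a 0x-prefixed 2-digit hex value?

0x1E

K = 0x87
k_0 = rotl(K, (3*0+1) mod 8) = rotl(K, 1) = 0x0F
k_1 = rotl(K, (3*1+1) mod 8) = rotl(K, 4) = 0x78
k_2 = rotl(K, (3*2+1) mod 8) = rotl(K, 7) = 0xC3
k_3 = rotl(K, (3*3+1) mod 8) = rotl(K, 2) = 0x1E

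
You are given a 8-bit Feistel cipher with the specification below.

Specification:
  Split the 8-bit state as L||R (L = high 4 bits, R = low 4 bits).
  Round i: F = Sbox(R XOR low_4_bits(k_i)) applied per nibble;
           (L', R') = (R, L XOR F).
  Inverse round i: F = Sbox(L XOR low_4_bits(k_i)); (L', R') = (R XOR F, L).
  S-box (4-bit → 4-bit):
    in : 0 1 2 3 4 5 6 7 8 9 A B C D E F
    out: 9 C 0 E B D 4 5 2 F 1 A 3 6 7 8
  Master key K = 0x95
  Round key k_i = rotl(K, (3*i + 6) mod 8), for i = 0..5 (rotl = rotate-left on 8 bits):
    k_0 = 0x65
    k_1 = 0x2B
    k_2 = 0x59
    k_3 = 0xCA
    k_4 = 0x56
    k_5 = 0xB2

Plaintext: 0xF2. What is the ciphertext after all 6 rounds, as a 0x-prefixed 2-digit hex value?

s_0 = plaintext = 0xF2
s_1 = Round(s_0, k_0) = 0x2A
s_2 = Round(s_1, k_1) = 0xAE
s_3 = Round(s_2, k_2) = 0xEF
s_4 = Round(s_3, k_3) = 0xF3
s_5 = Round(s_4, k_4) = 0x32
s_6 = Round(s_5, k_5) = 0x2A

0x2A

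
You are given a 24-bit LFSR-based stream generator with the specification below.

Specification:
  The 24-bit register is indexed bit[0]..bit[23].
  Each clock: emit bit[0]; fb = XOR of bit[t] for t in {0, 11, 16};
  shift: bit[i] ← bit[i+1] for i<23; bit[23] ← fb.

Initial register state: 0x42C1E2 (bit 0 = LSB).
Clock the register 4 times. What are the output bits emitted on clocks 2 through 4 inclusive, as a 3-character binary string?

reg_0 = 0x42C1E2
clock 1: out=0, reg = 0x2160F1
clock 2: out=1, reg = 0x10B078
clock 3: out=0, reg = 0x08583C
clock 4: out=0, reg = 0x842C1E

100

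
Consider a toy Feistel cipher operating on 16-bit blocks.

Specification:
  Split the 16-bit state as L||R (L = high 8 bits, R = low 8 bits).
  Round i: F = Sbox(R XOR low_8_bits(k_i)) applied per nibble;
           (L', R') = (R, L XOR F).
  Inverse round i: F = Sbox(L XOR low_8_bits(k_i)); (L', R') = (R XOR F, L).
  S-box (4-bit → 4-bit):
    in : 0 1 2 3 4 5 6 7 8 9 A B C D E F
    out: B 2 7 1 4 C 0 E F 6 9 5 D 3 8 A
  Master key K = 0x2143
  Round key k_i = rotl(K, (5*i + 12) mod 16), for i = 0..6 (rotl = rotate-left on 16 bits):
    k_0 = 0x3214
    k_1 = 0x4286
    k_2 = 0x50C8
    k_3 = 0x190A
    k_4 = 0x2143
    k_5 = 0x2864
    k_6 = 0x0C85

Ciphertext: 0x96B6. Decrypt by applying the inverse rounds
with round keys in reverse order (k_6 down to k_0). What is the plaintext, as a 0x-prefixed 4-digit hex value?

0xF1E0

s_0 = ciphertext = 0x96B6
s_1 = InvRound(s_0, k_6) = 0x9796
s_2 = InvRound(s_1, k_5) = 0x3797
s_3 = InvRound(s_2, k_4) = 0x7337
s_4 = InvRound(s_3, k_3) = 0xD173
s_5 = InvRound(s_4, k_2) = 0x55D1
s_6 = InvRound(s_5, k_1) = 0xE055
s_7 = InvRound(s_6, k_0) = 0xF1E0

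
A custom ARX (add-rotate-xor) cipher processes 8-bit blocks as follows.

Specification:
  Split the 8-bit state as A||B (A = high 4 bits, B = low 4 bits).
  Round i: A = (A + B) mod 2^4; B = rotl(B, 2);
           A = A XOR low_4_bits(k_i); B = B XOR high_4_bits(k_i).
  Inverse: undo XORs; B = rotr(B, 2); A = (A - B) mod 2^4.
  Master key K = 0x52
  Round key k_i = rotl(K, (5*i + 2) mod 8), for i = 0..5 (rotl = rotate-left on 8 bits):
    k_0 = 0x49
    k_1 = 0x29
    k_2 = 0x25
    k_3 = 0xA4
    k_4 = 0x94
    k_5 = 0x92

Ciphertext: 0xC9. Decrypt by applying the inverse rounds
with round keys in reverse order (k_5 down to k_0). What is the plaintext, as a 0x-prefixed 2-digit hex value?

s_0 = ciphertext = 0xC9
s_1 = InvRound(s_0, k_5) = 0xE0
s_2 = InvRound(s_1, k_4) = 0x46
s_3 = InvRound(s_2, k_3) = 0xD3
s_4 = InvRound(s_3, k_2) = 0x44
s_5 = InvRound(s_4, k_1) = 0x49
s_6 = InvRound(s_5, k_0) = 0x67

0x67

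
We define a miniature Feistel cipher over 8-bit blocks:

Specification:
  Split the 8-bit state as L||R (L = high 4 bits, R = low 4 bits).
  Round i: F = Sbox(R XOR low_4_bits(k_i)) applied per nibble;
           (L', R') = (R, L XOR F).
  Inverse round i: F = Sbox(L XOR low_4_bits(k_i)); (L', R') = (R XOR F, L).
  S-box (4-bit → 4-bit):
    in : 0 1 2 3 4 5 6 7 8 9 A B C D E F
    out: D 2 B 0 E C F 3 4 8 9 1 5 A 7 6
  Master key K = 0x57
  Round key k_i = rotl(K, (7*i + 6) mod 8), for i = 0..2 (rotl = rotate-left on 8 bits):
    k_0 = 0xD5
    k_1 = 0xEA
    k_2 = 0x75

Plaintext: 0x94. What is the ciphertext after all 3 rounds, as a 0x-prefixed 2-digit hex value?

s_0 = plaintext = 0x94
s_1 = Round(s_0, k_0) = 0x4B
s_2 = Round(s_1, k_1) = 0xB6
s_3 = Round(s_2, k_2) = 0x6B

0x6B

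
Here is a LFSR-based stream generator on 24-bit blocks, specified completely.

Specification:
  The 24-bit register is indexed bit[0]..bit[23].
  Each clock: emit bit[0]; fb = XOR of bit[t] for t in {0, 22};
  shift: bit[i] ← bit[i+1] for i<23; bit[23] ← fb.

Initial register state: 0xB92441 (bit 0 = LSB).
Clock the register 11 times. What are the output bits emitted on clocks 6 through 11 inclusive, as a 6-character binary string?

010001

reg_0 = 0xB92441
clock 1: out=1, reg = 0xDC9220
clock 2: out=0, reg = 0xEE4910
clock 3: out=0, reg = 0xF72488
clock 4: out=0, reg = 0xFB9244
clock 5: out=0, reg = 0xFDC922
clock 6: out=0, reg = 0xFEE491
clock 7: out=1, reg = 0x7F7248
clock 8: out=0, reg = 0xBFB924
clock 9: out=0, reg = 0x5FDC92
clock 10: out=0, reg = 0xAFEE49
clock 11: out=1, reg = 0xD7F724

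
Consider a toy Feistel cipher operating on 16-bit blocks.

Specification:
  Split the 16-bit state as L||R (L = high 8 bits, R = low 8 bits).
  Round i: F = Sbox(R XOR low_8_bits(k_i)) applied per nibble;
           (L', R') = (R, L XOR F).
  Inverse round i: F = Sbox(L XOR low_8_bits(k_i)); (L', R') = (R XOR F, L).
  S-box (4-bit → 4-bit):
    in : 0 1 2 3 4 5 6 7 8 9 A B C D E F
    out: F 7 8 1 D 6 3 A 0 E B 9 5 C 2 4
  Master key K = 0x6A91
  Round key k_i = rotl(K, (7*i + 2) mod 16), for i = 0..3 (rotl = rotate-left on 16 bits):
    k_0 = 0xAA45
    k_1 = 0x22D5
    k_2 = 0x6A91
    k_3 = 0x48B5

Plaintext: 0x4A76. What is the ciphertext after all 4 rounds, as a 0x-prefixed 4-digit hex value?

0x7D24

s_0 = plaintext = 0x4A76
s_1 = Round(s_0, k_0) = 0x765B
s_2 = Round(s_1, k_1) = 0x5B74
s_3 = Round(s_2, k_2) = 0x747D
s_4 = Round(s_3, k_3) = 0x7D24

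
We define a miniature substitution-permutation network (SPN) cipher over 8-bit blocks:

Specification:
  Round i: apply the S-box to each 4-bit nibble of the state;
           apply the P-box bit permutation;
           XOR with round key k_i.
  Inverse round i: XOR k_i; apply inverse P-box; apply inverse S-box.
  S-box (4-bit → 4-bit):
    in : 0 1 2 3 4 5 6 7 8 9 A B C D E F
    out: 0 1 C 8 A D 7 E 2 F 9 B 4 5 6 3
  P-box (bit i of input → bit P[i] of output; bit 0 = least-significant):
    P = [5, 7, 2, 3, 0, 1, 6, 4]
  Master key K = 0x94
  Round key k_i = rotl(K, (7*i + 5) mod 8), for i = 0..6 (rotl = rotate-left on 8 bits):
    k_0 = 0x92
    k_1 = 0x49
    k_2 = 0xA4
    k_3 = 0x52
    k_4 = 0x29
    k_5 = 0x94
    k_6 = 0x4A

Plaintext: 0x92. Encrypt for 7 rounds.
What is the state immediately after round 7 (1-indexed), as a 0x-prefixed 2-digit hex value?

s_0 = plaintext = 0x92
s_1 = Round(s_0, k_0) = 0xCD
s_2 = Round(s_1, k_1) = 0x2D
s_3 = Round(s_2, k_2) = 0xD0
s_4 = Round(s_3, k_3) = 0x13
s_5 = Round(s_4, k_4) = 0x20
s_6 = Round(s_5, k_5) = 0xC4
s_7 = Round(s_6, k_6) = 0x82

0x82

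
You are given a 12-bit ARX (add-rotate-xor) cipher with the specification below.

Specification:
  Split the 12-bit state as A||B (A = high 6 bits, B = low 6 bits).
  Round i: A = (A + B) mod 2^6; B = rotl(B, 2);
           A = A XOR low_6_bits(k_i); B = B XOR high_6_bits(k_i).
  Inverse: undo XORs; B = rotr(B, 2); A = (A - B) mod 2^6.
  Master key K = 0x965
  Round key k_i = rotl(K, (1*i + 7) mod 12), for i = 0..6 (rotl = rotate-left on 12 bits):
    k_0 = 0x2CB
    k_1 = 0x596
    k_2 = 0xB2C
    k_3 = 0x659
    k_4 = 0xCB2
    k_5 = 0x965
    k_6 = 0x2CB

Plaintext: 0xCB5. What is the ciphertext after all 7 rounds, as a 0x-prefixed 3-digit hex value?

0x163

s_0 = plaintext = 0xCB5
s_1 = Round(s_0, k_0) = 0xB1C
s_2 = Round(s_1, k_1) = 0x7A7
s_3 = Round(s_2, k_2) = 0xA72
s_4 = Round(s_3, k_3) = 0x092
s_5 = Round(s_4, k_4) = 0x9BB
s_6 = Round(s_5, k_5) = 0x10A
s_7 = Round(s_6, k_6) = 0x163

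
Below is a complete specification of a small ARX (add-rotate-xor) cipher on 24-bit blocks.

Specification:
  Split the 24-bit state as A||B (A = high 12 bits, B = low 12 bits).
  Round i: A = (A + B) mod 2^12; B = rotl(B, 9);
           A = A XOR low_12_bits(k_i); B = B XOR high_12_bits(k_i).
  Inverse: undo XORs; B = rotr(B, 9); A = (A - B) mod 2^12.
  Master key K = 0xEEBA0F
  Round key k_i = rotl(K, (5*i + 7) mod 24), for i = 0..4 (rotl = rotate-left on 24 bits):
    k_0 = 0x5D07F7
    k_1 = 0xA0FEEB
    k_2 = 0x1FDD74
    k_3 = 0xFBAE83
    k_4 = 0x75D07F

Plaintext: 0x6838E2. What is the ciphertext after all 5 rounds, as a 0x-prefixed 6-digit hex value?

s_0 = plaintext = 0x6838E2
s_1 = Round(s_0, k_0) = 0x8920CC
s_2 = Round(s_1, k_1) = 0x7B5216
s_3 = Round(s_2, k_2) = 0x4BFDBF
s_4 = Round(s_3, k_3) = 0xCFD00D
s_5 = Round(s_4, k_4) = 0xD75D5C

0xD75D5C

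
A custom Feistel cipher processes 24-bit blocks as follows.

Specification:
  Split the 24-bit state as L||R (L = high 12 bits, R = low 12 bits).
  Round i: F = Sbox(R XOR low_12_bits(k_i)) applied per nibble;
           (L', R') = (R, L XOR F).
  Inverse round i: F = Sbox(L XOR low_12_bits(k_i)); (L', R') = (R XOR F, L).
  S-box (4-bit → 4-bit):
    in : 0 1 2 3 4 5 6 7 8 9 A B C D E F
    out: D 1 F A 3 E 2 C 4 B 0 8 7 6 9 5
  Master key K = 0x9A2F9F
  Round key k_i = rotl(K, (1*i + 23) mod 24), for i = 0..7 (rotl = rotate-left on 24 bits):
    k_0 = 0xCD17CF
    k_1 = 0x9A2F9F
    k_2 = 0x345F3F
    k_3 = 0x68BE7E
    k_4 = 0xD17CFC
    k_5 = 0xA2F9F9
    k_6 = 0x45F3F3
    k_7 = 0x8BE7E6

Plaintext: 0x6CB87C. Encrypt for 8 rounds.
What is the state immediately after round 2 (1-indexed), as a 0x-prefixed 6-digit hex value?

0x341F15

s_0 = plaintext = 0x6CB87C
s_1 = Round(s_0, k_0) = 0x87C341
s_2 = Round(s_1, k_1) = 0x341F15
s_3 = Round(s_2, k_2) = 0xF15EB1
s_4 = Round(s_3, k_3) = 0xEB1260
s_5 = Round(s_4, k_4) = 0x260706
s_6 = Round(s_5, k_5) = 0x706B35
s_7 = Round(s_6, k_6) = 0xB35374
s_8 = Round(s_7, k_7) = 0x37488A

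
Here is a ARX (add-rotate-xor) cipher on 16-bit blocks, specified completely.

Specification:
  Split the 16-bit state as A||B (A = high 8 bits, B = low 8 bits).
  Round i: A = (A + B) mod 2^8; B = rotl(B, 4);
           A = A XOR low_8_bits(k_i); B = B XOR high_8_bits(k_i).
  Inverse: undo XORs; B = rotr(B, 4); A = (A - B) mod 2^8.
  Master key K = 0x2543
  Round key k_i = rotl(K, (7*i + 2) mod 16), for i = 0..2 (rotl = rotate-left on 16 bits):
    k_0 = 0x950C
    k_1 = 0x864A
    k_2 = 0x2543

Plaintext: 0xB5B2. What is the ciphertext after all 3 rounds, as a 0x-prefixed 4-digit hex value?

s_0 = plaintext = 0xB5B2
s_1 = Round(s_0, k_0) = 0x6BBE
s_2 = Round(s_1, k_1) = 0x636D
s_3 = Round(s_2, k_2) = 0x93F3

0x93F3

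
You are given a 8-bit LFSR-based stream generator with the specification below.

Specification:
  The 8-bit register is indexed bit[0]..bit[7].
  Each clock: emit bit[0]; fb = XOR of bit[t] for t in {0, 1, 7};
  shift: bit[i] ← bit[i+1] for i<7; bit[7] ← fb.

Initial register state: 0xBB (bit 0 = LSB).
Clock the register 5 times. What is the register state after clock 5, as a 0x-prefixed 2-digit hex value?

reg_0 = 0xBB
clock 1: out=1, reg = 0xDD
clock 2: out=1, reg = 0x6E
clock 3: out=0, reg = 0xB7
clock 4: out=1, reg = 0xDB
clock 5: out=1, reg = 0xED

0xED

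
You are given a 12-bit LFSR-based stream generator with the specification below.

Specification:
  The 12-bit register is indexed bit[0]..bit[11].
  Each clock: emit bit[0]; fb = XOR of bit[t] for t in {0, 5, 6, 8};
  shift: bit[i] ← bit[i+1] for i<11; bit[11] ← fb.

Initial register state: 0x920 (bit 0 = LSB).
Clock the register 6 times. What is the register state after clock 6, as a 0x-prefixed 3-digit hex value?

reg_0 = 0x920
clock 1: out=0, reg = 0x490
clock 2: out=0, reg = 0x248
clock 3: out=0, reg = 0x924
clock 4: out=0, reg = 0x492
clock 5: out=0, reg = 0x249
clock 6: out=1, reg = 0x124

0x124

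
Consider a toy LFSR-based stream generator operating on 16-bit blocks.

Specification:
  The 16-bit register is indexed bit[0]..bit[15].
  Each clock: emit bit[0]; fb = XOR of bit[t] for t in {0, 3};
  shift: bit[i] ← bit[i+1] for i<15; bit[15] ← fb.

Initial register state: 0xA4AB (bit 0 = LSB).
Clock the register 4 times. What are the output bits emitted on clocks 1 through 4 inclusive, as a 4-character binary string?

1101

reg_0 = 0xA4AB
clock 1: out=1, reg = 0x5255
clock 2: out=1, reg = 0xA92A
clock 3: out=0, reg = 0xD495
clock 4: out=1, reg = 0xEA4A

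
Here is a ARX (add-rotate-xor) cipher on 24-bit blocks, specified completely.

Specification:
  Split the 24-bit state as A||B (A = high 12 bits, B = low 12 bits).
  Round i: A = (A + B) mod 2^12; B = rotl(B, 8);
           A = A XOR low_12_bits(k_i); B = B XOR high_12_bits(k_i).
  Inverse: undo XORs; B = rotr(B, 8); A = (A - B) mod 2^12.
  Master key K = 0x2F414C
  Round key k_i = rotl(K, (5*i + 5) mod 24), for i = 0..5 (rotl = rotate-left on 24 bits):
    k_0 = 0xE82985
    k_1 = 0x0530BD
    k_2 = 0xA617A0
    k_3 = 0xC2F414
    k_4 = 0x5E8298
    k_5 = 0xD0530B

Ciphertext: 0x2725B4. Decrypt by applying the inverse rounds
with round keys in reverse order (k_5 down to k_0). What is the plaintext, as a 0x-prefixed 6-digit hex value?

0xD0E359

s_0 = ciphertext = 0x2725B4
s_1 = InvRound(s_0, k_5) = 0x661B18
s_2 = InvRound(s_1, k_4) = 0x5EBF0E
s_3 = InvRound(s_2, k_3) = 0xFEC213
s_4 = InvRound(s_3, k_2) = 0x124728
s_5 = InvRound(s_4, k_1) = 0x9E27B7
s_6 = InvRound(s_5, k_0) = 0xD0E359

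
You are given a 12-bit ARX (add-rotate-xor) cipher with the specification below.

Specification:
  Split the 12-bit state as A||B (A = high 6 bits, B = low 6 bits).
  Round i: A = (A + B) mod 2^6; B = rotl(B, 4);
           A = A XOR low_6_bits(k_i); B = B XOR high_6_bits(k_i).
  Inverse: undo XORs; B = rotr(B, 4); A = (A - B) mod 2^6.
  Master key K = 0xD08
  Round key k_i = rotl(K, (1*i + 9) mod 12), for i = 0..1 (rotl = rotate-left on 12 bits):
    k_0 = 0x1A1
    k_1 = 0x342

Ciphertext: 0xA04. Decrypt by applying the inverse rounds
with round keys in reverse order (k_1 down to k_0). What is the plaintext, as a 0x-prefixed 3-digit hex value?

s_0 = ciphertext = 0xA04
s_1 = InvRound(s_0, k_1) = 0x1A4
s_2 = InvRound(s_1, k_0) = 0x74A

0x74A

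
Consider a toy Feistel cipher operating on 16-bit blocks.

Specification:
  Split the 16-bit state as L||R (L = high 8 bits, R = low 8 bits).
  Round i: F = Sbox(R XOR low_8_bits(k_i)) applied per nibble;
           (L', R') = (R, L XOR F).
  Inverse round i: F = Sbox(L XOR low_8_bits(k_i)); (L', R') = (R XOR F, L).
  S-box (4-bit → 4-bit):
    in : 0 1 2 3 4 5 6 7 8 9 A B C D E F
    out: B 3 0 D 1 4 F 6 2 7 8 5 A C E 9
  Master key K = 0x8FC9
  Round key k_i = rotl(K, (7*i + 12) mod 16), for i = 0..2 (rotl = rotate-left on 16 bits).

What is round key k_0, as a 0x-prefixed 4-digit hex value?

0x98FC

K = 0x8FC9
k_0 = rotl(K, (7*0+12) mod 16) = rotl(K, 12) = 0x98FC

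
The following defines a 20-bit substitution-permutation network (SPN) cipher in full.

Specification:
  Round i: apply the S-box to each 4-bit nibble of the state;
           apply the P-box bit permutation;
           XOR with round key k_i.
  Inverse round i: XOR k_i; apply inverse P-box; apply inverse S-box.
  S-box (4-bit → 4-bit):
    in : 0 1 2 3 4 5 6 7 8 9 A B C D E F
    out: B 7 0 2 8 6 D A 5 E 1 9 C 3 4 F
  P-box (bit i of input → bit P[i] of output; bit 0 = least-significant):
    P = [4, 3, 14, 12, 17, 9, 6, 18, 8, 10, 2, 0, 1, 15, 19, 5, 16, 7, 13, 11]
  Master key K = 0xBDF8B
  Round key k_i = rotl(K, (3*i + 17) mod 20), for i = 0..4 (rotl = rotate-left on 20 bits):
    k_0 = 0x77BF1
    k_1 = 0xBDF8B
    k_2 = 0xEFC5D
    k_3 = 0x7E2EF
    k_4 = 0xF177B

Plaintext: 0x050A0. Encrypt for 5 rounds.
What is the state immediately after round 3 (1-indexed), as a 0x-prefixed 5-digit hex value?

0xC9FFA

s_0 = plaintext = 0x050A0
s_1 = Round(s_0, k_0) = 0xCE668
s_2 = Round(s_1, k_1) = 0x5B6DE
s_3 = Round(s_2, k_2) = 0xC9FFA
s_4 = Round(s_3, k_3) = 0x94D9A
s_5 = Round(s_4, k_4) = 0xB388B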